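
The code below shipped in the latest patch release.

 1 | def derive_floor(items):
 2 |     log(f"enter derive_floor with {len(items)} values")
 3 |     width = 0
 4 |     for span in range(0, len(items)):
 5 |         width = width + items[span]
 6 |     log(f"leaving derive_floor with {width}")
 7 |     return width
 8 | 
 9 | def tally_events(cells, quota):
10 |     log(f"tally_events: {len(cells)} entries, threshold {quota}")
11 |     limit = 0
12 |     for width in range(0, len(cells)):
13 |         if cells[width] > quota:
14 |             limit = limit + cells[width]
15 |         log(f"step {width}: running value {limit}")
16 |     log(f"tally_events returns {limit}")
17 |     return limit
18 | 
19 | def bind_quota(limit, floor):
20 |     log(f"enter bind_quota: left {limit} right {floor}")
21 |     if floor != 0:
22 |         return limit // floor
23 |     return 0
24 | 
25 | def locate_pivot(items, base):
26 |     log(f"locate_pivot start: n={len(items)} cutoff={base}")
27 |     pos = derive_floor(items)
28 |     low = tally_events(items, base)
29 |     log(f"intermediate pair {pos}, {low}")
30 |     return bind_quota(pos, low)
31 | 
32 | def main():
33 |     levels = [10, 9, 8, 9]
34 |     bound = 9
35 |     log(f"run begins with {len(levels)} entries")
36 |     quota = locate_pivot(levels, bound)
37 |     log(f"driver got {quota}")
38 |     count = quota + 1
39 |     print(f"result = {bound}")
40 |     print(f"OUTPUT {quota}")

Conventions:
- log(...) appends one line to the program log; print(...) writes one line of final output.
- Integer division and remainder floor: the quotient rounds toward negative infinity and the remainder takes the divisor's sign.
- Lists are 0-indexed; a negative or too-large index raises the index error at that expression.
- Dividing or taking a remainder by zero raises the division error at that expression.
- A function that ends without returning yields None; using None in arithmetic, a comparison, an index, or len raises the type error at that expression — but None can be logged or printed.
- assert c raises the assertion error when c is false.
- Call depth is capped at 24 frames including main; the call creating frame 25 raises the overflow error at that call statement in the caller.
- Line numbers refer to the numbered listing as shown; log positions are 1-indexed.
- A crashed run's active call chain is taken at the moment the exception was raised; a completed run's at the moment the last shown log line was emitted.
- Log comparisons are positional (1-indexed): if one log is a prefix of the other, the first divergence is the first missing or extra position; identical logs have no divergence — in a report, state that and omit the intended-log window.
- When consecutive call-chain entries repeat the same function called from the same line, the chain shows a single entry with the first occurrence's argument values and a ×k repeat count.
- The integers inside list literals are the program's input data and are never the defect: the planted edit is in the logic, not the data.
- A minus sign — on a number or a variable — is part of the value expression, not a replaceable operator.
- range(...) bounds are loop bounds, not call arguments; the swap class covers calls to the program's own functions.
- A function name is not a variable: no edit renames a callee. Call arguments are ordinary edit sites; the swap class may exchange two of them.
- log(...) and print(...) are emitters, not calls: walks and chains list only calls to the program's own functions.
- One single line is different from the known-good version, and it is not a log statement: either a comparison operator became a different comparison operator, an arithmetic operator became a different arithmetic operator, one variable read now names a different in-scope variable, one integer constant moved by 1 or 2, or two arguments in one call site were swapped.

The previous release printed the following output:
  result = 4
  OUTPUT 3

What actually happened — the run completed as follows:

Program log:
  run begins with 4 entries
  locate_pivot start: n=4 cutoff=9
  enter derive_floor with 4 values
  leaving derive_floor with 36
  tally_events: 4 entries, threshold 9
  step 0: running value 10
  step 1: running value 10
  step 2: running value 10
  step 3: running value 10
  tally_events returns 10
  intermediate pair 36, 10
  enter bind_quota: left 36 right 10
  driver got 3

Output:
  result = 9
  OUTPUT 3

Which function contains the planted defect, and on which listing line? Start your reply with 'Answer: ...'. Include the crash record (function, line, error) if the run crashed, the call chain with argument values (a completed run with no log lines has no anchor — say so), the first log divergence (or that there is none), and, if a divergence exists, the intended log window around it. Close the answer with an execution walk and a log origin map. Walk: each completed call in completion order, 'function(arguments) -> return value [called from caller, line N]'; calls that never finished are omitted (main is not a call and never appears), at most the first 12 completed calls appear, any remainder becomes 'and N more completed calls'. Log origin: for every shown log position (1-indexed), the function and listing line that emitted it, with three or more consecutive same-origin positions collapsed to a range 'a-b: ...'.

Answer: the defect is in main at line 39.
Core observation: The logs agree in full; only the final output differs.
Call chain: main.
First divergence: there is none — every log position agrees.
Execution walk:
  derive_floor([10, 9, 8, 9]) -> 36  [called from locate_pivot, line 27]
  tally_events([10, 9, 8, 9], 9) -> 10  [called from locate_pivot, line 28]
  bind_quota(36, 10) -> 3  [called from locate_pivot, line 30]
  locate_pivot([10, 9, 8, 9], 9) -> 3  [called from main, line 36]
Log origin:
  1: logged in main at line 35
  2: logged in locate_pivot at line 26
  3: logged in derive_floor at line 2
  4: logged in derive_floor at line 6
  5: logged in tally_events at line 10
  6-9: logged in tally_events at line 15
  10: logged in tally_events at line 16
  11: logged in locate_pivot at line 29
  12: logged in bind_quota at line 20
  13: logged in main at line 37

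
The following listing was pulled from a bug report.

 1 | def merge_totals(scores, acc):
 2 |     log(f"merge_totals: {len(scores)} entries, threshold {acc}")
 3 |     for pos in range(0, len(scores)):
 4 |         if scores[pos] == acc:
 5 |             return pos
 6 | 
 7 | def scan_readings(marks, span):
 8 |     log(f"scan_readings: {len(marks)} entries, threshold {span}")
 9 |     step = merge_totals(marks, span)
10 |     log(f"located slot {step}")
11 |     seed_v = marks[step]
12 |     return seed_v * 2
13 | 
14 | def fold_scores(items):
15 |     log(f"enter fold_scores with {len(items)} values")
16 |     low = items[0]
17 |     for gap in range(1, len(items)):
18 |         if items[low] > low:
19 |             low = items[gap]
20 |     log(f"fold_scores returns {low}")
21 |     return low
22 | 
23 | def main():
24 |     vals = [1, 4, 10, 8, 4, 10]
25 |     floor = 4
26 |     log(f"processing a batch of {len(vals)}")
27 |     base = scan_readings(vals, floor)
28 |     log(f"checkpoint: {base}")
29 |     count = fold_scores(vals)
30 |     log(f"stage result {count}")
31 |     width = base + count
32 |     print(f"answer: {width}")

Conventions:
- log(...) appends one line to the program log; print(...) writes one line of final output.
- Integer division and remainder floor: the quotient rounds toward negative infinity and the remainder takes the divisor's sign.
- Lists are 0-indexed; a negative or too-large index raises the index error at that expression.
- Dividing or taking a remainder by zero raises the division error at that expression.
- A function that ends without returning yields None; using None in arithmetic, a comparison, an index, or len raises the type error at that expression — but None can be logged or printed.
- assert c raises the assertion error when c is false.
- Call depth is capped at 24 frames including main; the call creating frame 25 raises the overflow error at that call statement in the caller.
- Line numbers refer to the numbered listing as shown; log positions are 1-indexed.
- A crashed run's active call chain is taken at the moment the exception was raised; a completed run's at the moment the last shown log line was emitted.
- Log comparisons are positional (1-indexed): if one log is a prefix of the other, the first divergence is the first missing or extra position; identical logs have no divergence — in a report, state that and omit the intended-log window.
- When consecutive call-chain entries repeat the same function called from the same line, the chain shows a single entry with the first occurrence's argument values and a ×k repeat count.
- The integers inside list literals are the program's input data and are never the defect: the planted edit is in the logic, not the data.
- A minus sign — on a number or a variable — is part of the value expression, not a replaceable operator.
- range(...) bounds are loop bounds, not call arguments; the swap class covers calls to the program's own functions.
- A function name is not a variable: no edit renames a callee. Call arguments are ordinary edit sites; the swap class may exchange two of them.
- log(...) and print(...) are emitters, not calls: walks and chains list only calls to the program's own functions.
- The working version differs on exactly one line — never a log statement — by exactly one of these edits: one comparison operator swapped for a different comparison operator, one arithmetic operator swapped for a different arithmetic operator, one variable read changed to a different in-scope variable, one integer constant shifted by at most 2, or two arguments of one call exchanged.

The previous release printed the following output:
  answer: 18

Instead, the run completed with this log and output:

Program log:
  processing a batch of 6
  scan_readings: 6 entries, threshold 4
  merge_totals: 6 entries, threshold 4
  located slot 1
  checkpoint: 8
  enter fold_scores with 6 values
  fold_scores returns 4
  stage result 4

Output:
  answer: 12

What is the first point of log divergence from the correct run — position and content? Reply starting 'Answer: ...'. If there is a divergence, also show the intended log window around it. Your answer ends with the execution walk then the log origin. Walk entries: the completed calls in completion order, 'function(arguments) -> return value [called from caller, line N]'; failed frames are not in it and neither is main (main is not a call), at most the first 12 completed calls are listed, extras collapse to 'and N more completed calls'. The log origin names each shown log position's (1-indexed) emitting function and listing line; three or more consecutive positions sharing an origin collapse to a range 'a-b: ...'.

Answer: position 7 — shown 'fold_scores returns 4', intended 'fold_scores returns 10'.
Intended log window:
  5: checkpoint: 8
  6: enter fold_scores with 6 values
  7: fold_scores returns 10
  8: stage result 10
Execution walk:
  merge_totals([1, 4, 10, 8, 4, 10], 4) -> 1  [called from scan_readings, line 9]
  scan_readings([1, 4, 10, 8, 4, 10], 4) -> 8  [called from main, line 27]
  fold_scores([1, 4, 10, 8, 4, 10]) -> 4  [called from main, line 29]
Log origins:
  1: logged in main at line 26
  2: logged in scan_readings at line 8
  3: logged in merge_totals at line 2
  4: logged in scan_readings at line 10
  5: logged in main at line 28
  6: logged in fold_scores at line 15
  7: logged in fold_scores at line 20
  8: logged in main at line 30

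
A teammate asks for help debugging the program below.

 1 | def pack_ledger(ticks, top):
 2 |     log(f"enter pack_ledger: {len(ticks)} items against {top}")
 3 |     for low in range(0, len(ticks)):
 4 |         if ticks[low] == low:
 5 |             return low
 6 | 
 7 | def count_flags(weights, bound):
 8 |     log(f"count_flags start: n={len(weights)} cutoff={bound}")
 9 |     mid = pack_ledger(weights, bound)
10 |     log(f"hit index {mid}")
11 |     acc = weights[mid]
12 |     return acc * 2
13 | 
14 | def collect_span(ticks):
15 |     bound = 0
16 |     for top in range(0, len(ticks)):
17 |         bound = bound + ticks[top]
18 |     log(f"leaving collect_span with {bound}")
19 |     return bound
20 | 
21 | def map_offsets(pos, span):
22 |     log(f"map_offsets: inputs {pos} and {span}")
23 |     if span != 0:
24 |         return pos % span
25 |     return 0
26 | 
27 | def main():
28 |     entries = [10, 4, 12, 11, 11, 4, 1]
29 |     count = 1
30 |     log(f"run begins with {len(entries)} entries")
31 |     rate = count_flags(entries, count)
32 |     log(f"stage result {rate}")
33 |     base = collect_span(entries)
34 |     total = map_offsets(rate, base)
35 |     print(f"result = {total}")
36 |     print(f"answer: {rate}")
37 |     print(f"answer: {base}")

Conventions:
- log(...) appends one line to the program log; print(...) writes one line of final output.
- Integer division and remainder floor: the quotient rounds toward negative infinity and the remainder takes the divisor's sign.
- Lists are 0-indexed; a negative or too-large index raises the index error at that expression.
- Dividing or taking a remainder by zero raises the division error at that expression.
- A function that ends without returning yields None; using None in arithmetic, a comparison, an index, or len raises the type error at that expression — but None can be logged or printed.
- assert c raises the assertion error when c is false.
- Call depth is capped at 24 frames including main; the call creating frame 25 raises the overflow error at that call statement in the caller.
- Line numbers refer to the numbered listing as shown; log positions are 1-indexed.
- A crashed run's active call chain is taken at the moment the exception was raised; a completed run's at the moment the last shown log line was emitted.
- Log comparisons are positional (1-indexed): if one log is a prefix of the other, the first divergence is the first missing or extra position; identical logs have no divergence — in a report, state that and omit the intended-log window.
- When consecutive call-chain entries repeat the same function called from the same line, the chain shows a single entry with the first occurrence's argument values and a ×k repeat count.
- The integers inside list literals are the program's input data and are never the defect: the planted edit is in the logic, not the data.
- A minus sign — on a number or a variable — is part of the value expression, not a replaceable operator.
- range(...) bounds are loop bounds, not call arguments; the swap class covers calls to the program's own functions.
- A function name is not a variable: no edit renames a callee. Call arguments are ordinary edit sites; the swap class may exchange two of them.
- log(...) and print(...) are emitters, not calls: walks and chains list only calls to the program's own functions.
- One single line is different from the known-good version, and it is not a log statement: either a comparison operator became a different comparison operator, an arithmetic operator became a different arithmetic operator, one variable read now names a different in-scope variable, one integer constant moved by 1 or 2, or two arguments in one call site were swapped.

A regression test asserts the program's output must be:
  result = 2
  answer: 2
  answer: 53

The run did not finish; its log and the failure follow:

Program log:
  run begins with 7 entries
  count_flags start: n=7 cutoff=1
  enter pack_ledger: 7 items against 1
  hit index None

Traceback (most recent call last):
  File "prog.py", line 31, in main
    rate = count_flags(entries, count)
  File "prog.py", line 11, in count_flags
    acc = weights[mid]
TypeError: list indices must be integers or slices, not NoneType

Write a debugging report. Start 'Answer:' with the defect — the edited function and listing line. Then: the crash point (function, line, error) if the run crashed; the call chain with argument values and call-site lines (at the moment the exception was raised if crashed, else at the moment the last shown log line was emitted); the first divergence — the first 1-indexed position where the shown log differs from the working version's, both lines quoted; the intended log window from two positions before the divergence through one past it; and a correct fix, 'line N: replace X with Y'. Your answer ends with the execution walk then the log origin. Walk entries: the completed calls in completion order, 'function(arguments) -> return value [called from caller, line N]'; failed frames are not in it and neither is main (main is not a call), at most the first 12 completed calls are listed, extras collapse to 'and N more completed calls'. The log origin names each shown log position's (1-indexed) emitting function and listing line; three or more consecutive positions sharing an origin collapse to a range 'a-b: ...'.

Answer: the defect is in pack_ledger at line 4.
Core observation: At log position 4 the runs split — shown 'hit index None', but the working version logs 'hit index 6'.
Crash: count_flags, line 11, TypeError.
Call chain: main -> count_flags([10, 4, 12, 11, 11, 4, 1], 1) (called at line 31).
First divergence: at position 4 the run shows 'hit index None' where the working version logs 'hit index 6'.
Intended log window:
  2: count_flags start: n=7 cutoff=1
  3: enter pack_ledger: 7 items against 1
  4: hit index 6
  5: stage result 2
Execution walk:
  pack_ledger([10, 4, 12, 11, 11, 4, 1], 1) -> None  [called from count_flags, line 9]
Origin of each log line:
  1 — main, line 30
  2 — count_flags, line 8
  3 — pack_ledger, line 2
  4 — count_flags, line 10
A correct fix: line 4: replace `ticks[low] == low` with `ticks[low] == top`.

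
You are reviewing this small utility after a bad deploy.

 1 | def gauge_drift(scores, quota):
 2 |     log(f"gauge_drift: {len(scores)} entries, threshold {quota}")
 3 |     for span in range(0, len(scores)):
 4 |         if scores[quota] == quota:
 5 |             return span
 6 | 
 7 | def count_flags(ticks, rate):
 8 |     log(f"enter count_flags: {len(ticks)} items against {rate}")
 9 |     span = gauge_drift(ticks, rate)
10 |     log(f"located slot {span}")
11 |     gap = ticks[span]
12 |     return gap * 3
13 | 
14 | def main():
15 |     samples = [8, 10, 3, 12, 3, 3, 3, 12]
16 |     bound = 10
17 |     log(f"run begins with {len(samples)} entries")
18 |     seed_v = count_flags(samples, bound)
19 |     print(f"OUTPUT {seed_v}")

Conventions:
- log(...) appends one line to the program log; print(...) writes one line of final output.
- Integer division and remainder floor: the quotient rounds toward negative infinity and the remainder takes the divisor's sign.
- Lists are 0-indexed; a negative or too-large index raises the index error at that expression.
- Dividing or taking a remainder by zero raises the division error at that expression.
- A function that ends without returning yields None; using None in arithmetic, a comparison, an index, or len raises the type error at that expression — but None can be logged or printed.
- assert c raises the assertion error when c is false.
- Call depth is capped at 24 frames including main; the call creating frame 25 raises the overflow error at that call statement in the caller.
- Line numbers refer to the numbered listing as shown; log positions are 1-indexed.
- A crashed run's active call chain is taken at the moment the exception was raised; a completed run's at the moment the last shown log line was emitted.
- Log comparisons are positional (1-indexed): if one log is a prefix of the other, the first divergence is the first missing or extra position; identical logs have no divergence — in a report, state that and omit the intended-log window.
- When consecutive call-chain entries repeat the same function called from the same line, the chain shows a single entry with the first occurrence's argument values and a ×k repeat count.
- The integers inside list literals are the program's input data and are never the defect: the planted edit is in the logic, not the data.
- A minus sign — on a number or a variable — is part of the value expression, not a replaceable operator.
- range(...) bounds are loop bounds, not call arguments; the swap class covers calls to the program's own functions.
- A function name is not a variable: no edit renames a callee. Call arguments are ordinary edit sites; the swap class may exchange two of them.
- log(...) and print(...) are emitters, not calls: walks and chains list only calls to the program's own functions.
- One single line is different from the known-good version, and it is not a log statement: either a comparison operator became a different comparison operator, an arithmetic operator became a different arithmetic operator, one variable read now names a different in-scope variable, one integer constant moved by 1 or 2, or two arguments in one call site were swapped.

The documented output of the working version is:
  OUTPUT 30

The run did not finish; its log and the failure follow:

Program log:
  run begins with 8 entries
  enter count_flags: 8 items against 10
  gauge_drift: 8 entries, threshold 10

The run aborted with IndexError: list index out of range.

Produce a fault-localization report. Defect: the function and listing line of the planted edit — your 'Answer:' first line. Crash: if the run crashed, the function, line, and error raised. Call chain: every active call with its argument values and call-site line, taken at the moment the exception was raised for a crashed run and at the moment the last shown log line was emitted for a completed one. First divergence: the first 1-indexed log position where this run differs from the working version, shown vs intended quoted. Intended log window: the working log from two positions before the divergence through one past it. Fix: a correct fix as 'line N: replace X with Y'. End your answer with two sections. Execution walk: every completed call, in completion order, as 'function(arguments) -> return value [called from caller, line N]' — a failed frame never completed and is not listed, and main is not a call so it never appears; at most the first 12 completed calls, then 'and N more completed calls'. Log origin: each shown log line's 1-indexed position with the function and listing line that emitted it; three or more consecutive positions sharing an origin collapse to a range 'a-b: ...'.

Answer: the defect is in gauge_drift at line 4.
The tell: The log ends early — 3 lines, where the working version next logs 'located slot 1'.
Crash: gauge_drift, line 4, IndexError.
Call chain: main -> count_flags([8, 10, 3, 12, 3, 3, 3, 12], 10) (called at line 18) -> gauge_drift([8, 10, 3, 12, 3, 3, 3, 12], 10) (called at line 9).
First divergence: position 4 — the faulty run's log ends after 3 lines; the working version continues with 'located slot 1'.
Intended log window:
  2: enter count_flags: 8 items against 10
  3: gauge_drift: 8 entries, threshold 10
  4: located slot 1
Execution walk:
  (no call completed)
Origin of each log line:
  1 — main, line 17
  2 — count_flags, line 8
  3 — gauge_drift, line 2
A correct fix: line 4: replace `scores[quota]` with `scores[span]`.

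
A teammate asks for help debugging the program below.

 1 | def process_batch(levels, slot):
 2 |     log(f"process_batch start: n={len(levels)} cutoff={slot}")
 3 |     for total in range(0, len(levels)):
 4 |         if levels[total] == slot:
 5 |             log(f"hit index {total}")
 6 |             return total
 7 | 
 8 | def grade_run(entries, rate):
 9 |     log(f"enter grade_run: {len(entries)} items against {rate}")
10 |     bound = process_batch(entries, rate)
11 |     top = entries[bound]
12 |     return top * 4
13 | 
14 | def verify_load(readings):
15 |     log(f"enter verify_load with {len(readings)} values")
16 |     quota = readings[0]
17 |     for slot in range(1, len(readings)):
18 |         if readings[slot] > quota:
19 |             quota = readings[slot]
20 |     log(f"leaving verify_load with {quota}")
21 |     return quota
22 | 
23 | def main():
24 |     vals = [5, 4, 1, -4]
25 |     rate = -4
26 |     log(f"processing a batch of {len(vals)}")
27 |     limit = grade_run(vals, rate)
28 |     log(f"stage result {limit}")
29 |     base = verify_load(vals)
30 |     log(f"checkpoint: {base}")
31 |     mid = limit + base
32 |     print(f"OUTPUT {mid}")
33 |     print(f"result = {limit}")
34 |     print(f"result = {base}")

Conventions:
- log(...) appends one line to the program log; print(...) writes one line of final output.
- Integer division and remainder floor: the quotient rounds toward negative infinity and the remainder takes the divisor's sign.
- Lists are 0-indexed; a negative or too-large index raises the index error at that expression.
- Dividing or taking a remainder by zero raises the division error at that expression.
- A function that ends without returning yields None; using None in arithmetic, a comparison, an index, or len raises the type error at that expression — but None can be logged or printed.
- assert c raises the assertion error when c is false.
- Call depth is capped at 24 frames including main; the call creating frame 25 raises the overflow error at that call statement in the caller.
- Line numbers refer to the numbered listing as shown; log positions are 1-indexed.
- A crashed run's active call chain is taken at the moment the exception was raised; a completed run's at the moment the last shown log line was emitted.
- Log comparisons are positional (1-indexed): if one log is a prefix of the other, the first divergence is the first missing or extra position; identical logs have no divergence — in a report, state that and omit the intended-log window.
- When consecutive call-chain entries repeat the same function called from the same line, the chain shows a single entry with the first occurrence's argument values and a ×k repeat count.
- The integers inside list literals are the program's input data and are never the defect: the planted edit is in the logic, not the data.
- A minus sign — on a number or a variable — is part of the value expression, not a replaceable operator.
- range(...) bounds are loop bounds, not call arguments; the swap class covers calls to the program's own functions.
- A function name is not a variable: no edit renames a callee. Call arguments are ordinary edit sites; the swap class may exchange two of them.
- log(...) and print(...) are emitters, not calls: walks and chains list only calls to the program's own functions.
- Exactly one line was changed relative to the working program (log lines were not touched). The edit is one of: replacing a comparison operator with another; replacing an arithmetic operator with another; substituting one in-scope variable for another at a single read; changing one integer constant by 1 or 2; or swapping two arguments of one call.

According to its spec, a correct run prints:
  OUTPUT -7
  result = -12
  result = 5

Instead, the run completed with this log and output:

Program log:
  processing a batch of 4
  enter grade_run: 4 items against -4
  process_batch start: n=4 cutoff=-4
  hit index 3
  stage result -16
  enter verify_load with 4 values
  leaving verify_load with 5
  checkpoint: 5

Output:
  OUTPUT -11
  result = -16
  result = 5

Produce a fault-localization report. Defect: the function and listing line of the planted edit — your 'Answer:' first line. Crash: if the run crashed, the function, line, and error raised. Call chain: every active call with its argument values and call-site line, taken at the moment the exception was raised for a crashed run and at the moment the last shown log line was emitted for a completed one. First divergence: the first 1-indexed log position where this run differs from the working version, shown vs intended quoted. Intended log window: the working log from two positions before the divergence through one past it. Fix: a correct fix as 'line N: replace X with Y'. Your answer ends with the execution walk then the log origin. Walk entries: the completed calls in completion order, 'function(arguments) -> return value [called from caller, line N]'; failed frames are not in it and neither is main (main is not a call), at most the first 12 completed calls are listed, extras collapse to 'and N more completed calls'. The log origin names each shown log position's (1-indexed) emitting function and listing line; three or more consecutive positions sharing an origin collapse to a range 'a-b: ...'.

Answer: the defect is in grade_run at line 12.
Key fact: The earliest visible damage is log position 5 — 'stage result -16' rather than the intended 'stage result -12'.
Call chain: main.
First divergence: position 5 — shown 'stage result -16', intended 'stage result -12'.
Intended log window:
  3: process_batch start: n=4 cutoff=-4
  4: hit index 3
  5: stage result -12
  6: enter verify_load with 4 values
Execution walk:
  process_batch([5, 4, 1, -4], -4) -> 3  [called from grade_run, line 10]
  grade_run([5, 4, 1, -4], -4) -> -16  [called from main, line 27]
  verify_load([5, 4, 1, -4]) -> 5  [called from main, line 29]
Log origin:
  1 — main, line 26
  2 — grade_run, line 9
  3 — process_batch, line 2
  4 — process_batch, line 5
  5 — main, line 28
  6 — verify_load, line 15
  7 — verify_load, line 20
  8 — main, line 30
A correct fix: line 12: replace `4` with `3`.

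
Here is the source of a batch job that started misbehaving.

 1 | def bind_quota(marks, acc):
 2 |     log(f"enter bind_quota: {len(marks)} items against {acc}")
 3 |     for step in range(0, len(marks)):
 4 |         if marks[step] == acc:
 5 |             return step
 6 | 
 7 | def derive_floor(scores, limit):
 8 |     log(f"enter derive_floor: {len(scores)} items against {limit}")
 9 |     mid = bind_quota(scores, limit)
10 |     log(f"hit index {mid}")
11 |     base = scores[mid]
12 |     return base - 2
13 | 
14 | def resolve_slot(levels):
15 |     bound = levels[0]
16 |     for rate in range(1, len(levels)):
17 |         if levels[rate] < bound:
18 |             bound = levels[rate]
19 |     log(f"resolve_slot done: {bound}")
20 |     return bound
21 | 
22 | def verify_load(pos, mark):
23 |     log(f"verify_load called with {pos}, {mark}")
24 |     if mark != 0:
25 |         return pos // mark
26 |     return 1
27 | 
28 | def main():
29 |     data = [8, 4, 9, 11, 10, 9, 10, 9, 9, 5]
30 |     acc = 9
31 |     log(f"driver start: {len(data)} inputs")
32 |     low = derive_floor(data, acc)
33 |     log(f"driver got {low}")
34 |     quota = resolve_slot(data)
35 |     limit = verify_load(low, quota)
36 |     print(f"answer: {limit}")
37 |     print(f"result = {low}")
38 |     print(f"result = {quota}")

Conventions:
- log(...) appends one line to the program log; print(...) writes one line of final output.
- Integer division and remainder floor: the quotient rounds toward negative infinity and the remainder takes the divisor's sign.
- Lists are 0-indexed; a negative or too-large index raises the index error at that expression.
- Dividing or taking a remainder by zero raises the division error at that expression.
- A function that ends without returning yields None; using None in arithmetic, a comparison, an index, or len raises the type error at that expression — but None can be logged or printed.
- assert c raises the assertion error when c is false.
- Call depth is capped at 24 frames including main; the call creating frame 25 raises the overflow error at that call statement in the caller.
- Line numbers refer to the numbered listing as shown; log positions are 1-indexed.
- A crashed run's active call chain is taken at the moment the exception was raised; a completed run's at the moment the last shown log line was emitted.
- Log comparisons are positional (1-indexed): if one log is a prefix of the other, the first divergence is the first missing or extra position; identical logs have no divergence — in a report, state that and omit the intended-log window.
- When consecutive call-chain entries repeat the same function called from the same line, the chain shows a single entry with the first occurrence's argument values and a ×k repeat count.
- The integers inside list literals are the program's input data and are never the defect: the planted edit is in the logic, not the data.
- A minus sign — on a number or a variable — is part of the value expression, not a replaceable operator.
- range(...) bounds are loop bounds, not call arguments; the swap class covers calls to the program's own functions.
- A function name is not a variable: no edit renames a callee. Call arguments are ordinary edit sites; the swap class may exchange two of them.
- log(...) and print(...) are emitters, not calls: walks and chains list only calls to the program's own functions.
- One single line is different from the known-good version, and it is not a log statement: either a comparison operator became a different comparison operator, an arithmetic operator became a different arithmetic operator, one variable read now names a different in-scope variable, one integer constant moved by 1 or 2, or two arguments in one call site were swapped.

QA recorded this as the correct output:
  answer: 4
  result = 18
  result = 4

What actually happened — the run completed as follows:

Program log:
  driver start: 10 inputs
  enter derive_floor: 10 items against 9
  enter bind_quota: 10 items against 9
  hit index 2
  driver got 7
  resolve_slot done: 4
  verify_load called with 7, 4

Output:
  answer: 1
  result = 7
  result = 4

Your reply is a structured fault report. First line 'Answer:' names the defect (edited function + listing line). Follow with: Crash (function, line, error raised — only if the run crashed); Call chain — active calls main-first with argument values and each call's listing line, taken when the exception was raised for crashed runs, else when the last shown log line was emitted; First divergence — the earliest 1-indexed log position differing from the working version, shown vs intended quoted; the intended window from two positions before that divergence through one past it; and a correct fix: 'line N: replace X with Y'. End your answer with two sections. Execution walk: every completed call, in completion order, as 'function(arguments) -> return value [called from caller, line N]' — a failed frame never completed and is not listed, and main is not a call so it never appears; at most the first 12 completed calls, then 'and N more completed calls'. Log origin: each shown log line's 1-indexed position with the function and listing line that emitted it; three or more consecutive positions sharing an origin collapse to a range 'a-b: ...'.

Answer: the defect is in derive_floor at line 12.
Key observation: Log line 5 is where behavior first shows: 'driver got 7' appears instead of 'driver got 18'.
Call chain: main -> verify_load(7, 4) (called at line 35).
First divergence: position 5; shown 'driver got 7' vs intended 'driver got 18'.
Intended log window:
  3: enter bind_quota: 10 items against 9
  4: hit index 2
  5: driver got 18
  6: resolve_slot done: 4
Execution walk:
  bind_quota([8, 4, 9, 11, 10, 9, 10, 9, 9, 5], 9) -> 2  [called from derive_floor, line 9]
  derive_floor([8, 4, 9, 11, 10, 9, 10, 9, 9, 5], 9) -> 7  [called from main, line 32]
  resolve_slot([8, 4, 9, 11, 10, 9, 10, 9, 9, 5]) -> 4  [called from main, line 34]
  verify_load(7, 4) -> 1  [called from main, line 35]
Log origin:
  1: logged in main at line 31
  2: logged in derive_floor at line 8
  3: logged in bind_quota at line 2
  4: logged in derive_floor at line 10
  5: logged in main at line 33
  6: logged in resolve_slot at line 19
  7: logged in verify_load at line 23
A correct fix: line 12: replace `-` with `*`.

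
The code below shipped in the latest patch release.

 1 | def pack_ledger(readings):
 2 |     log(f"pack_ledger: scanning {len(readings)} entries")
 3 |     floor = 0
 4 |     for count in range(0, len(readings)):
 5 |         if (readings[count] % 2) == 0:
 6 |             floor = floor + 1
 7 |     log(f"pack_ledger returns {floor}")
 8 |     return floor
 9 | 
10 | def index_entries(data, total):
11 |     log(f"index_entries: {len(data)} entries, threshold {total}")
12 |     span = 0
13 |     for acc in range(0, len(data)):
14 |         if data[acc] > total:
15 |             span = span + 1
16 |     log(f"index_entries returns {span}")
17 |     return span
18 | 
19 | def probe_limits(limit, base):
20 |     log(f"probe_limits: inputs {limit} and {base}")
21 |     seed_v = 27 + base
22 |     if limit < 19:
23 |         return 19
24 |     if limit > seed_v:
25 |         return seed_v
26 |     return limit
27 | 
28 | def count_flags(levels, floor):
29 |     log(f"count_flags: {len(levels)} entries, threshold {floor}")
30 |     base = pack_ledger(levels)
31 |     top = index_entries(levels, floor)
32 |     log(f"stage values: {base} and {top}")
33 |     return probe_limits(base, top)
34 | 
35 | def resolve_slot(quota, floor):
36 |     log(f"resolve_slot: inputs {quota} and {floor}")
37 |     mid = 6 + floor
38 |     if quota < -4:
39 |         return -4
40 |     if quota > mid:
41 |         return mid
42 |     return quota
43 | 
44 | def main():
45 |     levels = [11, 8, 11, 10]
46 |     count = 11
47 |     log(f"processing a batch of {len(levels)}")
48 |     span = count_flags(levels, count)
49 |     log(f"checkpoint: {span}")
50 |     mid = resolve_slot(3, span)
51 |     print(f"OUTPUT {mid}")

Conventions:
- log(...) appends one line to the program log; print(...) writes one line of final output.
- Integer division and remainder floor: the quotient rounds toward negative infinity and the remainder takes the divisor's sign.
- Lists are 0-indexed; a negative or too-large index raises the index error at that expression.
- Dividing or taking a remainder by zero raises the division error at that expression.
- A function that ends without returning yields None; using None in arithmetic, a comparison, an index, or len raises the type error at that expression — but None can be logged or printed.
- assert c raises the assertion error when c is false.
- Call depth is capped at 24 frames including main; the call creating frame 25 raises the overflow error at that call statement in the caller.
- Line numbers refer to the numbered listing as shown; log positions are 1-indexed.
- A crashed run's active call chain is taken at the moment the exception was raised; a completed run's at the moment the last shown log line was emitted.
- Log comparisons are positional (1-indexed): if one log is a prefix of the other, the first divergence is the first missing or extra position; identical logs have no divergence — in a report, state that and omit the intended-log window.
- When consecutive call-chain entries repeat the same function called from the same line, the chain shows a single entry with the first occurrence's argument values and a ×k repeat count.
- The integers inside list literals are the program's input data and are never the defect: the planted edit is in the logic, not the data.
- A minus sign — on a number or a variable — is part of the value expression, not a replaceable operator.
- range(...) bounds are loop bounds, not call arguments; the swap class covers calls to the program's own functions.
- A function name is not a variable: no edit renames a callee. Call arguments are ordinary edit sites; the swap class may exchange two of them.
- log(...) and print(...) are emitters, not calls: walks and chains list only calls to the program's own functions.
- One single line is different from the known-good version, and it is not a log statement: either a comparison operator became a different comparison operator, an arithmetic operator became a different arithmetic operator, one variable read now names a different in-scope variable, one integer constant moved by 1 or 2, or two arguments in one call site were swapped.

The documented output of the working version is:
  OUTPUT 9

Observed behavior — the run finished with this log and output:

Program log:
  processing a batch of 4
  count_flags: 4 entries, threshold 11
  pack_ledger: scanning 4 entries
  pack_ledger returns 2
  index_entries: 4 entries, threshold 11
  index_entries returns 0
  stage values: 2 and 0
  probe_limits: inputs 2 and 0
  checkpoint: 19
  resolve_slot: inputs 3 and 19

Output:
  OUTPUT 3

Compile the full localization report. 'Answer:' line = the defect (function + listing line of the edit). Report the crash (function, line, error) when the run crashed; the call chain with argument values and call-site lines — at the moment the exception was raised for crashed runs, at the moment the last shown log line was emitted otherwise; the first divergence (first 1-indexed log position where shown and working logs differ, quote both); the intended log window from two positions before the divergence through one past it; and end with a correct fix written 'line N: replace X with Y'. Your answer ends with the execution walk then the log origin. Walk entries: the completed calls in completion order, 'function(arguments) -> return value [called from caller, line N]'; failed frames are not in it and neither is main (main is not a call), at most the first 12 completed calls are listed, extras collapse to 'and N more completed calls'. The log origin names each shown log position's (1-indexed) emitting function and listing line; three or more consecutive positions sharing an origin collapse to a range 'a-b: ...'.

Answer: the defect is in main at line 50.
The tell: Everything matches until log position 10, which reads 'resolve_slot: inputs 3 and 19' in place of 'resolve_slot: inputs 19 and 3'.
Call chain: main -> resolve_slot(3, 19) (called at line 50).
First divergence: position 10 — shown 'resolve_slot: inputs 3 and 19', intended 'resolve_slot: inputs 19 and 3'.
Intended log window:
  8: probe_limits: inputs 2 and 0
  9: checkpoint: 19
  10: resolve_slot: inputs 19 and 3
Execution walk:
  pack_ledger([11, 8, 11, 10]) -> 2  [called from count_flags, line 30]
  index_entries([11, 8, 11, 10], 11) -> 0  [called from count_flags, line 31]
  probe_limits(2, 0) -> 19  [called from count_flags, line 33]
  count_flags([11, 8, 11, 10], 11) -> 19  [called from main, line 48]
  resolve_slot(3, 19) -> 3  [called from main, line 50]
Log origins:
  1: emitted by main (line 47)
  2: emitted by count_flags (line 29)
  3: emitted by pack_ledger (line 2)
  4: emitted by pack_ledger (line 7)
  5: emitted by index_entries (line 11)
  6: emitted by index_entries (line 16)
  7: emitted by count_flags (line 32)
  8: emitted by probe_limits (line 20)
  9: emitted by main (line 49)
  10: emitted by resolve_slot (line 36)
A correct fix: line 50: replace `resolve_slot(3, span)` with `resolve_slot(span, 3)`.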